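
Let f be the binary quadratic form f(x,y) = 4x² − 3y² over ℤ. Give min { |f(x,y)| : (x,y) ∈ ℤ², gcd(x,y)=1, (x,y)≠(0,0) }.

descent: ρ → (-3,6,1)  [lands on river]
river: ρ → (1,6,-3)
closes: descent 1, river 2
min |a| on river = 1

1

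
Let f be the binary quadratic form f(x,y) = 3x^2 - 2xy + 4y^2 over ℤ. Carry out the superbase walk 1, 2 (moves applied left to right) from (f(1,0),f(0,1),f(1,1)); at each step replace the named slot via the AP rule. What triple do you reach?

start (3,4,5) = (f(1,0),f(0,1),f(1,1))
replace slot 1: 2·(4+5) − 3 = 15 → (15,4,5)
replace slot 2: 2·(15+5) − 4 = 36 → (15,36,5)

15,36,5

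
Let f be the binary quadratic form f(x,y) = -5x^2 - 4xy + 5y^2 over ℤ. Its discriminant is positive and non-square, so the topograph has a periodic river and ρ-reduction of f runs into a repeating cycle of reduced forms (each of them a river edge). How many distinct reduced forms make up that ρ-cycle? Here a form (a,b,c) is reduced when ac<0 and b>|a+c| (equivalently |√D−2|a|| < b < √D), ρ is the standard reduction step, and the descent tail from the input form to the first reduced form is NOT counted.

D = 116, ⌊√D⌋ = 10
descent: ρ → (5,4,-5)  [lands on river]
river: ρ → (-5,6,4)
river: ρ → (4,10,-1)
river: ρ → (-1,10,4)
river: ρ → (4,6,-5)
river: ρ → (-5,4,5)
river: ρ → (5,6,-4)
river: ρ → (-4,10,1)
river: ρ → (1,10,-4)
river: ρ → (-4,6,5)
ρ-cycle length = 10 (tail of 1 descent step not counted)

10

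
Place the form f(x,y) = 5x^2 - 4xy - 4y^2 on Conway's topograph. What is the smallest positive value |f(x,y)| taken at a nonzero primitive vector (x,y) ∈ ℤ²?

descent: ρ → (-4,4,5)  [lands on river]
river: ρ → (5,6,-3)
river: ρ → (-3,6,5)
river: ρ → (5,4,-4)
closes: descent 1, river 4
min |a| on river = 3

3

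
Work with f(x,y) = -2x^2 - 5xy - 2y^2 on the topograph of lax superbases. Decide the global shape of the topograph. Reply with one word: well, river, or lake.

D = b²−4ac = (-5)² − 4·(-2)·(-2) = 9
D = 3² is a perfect square ⇒ form factors over ℤ ⇒ lakes

lake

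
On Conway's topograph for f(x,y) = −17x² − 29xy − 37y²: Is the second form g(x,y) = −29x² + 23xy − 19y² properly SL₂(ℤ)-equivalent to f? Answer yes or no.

D₁ = -1675, D₂ = -1675
f is negative-definite; reduce −f:
−f: translate: b→-5 (≡29 mod 34), so (17,29,37)→(17,-5,25)
−f: reduced (well bottom): (17,-5,25) with a≤c, −a<b≤a
flip sign back: reduced form of f is (-17,5,-25)
g is negative-definite; reduce −g:
−g: flip: (29,-23,19)→(19,23,29)
−g: translate: b→-15 (≡23 mod 38), so (19,23,29)→(19,-15,25)
−g: reduced (well bottom): (19,-15,25) with a≤c, −a<b≤a
flip sign back: reduced form of g is (-19,15,-25)
reduced forms (-17, 5, -25) vs (-19, 15, -25) ⇒ inequivalent

no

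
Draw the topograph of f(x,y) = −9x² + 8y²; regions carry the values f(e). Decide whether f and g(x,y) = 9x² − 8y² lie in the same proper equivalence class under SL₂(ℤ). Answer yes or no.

D₁ = 288, D₂ = 288
river cycle of f (length 2): (8, 16, -1), (-1, 16, 8)
river cycle of g (length 2): (-8, 16, 1), (1, 16, -8)
cycles differ ⇒ inequivalent

no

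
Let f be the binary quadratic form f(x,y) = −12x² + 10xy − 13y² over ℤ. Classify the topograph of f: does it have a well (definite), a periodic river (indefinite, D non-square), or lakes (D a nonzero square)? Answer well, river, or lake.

D = b²−4ac = 10² − 4·(-12)·(-13) = -524
D < 0 ⇒ definite ⇒ every region one sign ⇒ single well

well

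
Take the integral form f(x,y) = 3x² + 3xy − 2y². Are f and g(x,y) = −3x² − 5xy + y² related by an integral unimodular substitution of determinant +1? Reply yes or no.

D₁ = 33, D₂ = 37
discriminants differ ⇒ not SL₂(ℤ)-equivalent

no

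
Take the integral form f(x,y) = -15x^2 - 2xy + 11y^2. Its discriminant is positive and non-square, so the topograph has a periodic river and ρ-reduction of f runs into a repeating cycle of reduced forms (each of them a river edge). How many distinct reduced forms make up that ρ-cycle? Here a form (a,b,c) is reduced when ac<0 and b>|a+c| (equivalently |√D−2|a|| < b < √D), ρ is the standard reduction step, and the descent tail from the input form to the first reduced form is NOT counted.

D = 664, ⌊√D⌋ = 25
descent: ρ → (11,24,-2)  [lands on river]
river: ρ → (-2,24,11)
river: ρ → (11,20,-6)
river: ρ → (-6,16,17)
river: ρ → (17,18,-5)
river: ρ → (-5,22,9)
river: ρ → (9,14,-13)
river: ρ → (-13,12,10)
river: ρ → (10,8,-15)
river: ρ → (-15,22,3)
river: ρ → (3,20,-22)
river: ρ → (-22,24,1)
river: ρ → (1,24,-22)
river: ρ → (-22,20,3)
river: ρ → (3,22,-15)
river: ρ → (-15,8,10)
river: ρ → (10,12,-13)
river: ρ → (-13,14,9)
river: ρ → (9,22,-5)
river: ρ → (-5,18,17)
river: ρ → (17,16,-6)
river: ρ → (-6,20,11)
ρ-cycle length = 22 (tail of 1 descent step not counted)

22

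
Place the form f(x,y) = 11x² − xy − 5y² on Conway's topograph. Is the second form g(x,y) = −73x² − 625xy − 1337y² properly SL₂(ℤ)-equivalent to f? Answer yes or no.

D₁ = 221, D₂ = 221
river cycle of f (length 4): (-5, 11, 5), (5, 9, -7), (-7, 5, 7), (7, 9, -5)
river cycle of g (length 4): (-5, 11, 5), (5, 9, -7), (-7, 5, 7), (7, 9, -5)
cycles coincide ⇒ equivalent

yes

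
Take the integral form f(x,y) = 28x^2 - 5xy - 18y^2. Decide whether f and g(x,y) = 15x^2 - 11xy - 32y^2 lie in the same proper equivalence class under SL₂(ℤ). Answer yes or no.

D₁ = 2041, D₂ = 2041
river cycle of f (length 38): (-18, 41, 5), (5, 39, -26), (-26, 13, 18), (18, 23, -21), (-21, 19, 20), (20, 21, -20), (-20, 19, 21), (21, 23, -18), (-18, 13, 26), (26, 39, -5), … (28 more)
river cycle of g (length 38): (15, 19, -28), (-28, 37, 6), (6, 35, -34), (-34, 33, 7), (7, 37, -24), (-24, 11, 20), (20, 29, -15), (-15, 31, 18), (18, 41, -5), (-5, 39, 26), … (28 more)
cycles differ ⇒ inequivalent

no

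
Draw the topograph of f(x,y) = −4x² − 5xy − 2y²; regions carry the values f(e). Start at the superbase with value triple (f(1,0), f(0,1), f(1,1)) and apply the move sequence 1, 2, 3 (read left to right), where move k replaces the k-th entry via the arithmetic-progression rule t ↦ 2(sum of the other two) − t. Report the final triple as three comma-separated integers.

start (-4,-2,-11) = (f(1,0),f(0,1),f(1,1))
replace slot 1: 2·((-2)+(-11)) − (-4) = -22 → (-22,-2,-11)
replace slot 2: 2·((-22)+(-11)) − (-2) = -64 → (-22,-64,-11)
replace slot 3: 2·((-22)+(-64)) − (-11) = -161 → (-22,-64,-161)

-22,-64,-161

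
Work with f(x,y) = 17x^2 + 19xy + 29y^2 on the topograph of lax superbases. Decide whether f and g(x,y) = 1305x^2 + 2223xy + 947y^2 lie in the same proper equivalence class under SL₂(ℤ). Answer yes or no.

D₁ = -1611, D₂ = -1611
f: translate: b→-15 (≡19 mod 34), so (17,19,29)→(17,-15,27)
f: reduced (well bottom): (17,-15,27) with a≤c, −a<b≤a
g: translate: b→-387 (≡2223 mod 2610), so (1305,2223,947)→(1305,-387,29)
g: flip: (1305,-387,29)→(29,387,1305)
g: translate: b→-19 (≡387 mod 58), so (29,387,1305)→(29,-19,17)
g: flip: (29,-19,17)→(17,19,29)
g: translate: b→-15 (≡19 mod 34), so (17,19,29)→(17,-15,27)
g: reduced (well bottom): (17,-15,27) with a≤c, −a<b≤a
reduced forms (17, -15, 27) vs (17, -15, 27) ⇒ equivalent

yes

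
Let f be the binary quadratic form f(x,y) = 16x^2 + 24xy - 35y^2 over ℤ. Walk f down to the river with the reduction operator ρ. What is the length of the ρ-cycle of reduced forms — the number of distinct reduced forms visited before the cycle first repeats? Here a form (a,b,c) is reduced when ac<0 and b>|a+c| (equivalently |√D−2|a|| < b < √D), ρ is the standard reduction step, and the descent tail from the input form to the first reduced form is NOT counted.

D = 2816, ⌊√D⌋ = 53
river: ρ → (-35,46,5)
river: ρ → (5,44,-44)
river: ρ → (-44,44,5)
river: ρ → (5,46,-35)
river: ρ → (-35,24,16)
river: ρ → (16,40,-19)
river: ρ → (-19,36,20)
river: ρ → (20,44,-11)
river: ρ → (-11,44,20)
river: ρ → (20,36,-19)
river: ρ → (-19,40,16)
river: ρ → (16,24,-35)
ρ-cycle length = 12 (tail of 0 descent steps not counted)

12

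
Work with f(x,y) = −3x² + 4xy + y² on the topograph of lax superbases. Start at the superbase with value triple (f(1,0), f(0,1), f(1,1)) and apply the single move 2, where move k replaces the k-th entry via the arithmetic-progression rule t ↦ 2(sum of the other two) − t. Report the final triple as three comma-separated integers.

start (-3,1,2) = (f(1,0),f(0,1),f(1,1))
replace slot 2: 2·((-3)+2) − 1 = -3 → (-3,-3,2)

-3,-3,2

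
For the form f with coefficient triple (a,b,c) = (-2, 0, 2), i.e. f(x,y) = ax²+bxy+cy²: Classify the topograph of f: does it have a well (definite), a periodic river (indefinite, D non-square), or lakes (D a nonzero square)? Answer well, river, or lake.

D = b²−4ac = 0² − 4·(-2)·2 = 16
D = 4² is a perfect square ⇒ form factors over ℤ ⇒ lakes

lake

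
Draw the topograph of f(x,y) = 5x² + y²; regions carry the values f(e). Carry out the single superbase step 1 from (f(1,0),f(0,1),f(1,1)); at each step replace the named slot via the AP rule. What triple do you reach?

start (5,1,6) = (f(1,0),f(0,1),f(1,1))
replace slot 1: 2·(1+6) − 5 = 9 → (9,1,6)

9,1,6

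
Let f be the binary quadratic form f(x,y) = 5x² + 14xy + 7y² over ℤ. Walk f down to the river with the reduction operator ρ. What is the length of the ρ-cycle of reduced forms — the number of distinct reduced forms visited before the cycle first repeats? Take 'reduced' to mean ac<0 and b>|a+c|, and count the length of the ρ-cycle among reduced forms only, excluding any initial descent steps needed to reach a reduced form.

D = 56, ⌊√D⌋ = 7
descent: ρ → (7,0,-2)
descent: ρ → (-2,4,5)  [lands on river]
river: ρ → (5,6,-1)
river: ρ → (-1,6,5)
river: ρ → (5,4,-2)
ρ-cycle length = 4 (tail of 2 descent steps not counted)

4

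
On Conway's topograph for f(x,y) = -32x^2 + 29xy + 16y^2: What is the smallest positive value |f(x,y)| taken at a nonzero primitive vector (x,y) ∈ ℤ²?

river: ρ → (16,35,-26)
river: ρ → (-26,17,25)
river: ρ → (25,33,-18)
river: ρ → (-18,39,19)
river: ρ → (19,37,-20)
river: ρ → (-20,43,13)
river: ρ → (13,35,-32)
river: ρ → (-32,29,16)
closes: descent 0, river 8
min |a| on river = 13

13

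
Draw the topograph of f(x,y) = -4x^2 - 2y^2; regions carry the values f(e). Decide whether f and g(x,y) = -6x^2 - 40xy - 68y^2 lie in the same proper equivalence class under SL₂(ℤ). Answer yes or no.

D₁ = -32, D₂ = -32
f is negative-definite; reduce −f:
−f: flip: (4,0,2)→(2,0,4)
−f: reduced (well bottom): (2,0,4) with a≤c, −a<b≤a
flip sign back: reduced form of f is (-2,0,-4)
g is negative-definite; reduce −g:
−g: translate: b→4 (≡40 mod 12), so (6,40,68)→(6,4,2)
−g: flip: (6,4,2)→(2,-4,6)
−g: translate: b→0 (≡-4 mod 4), so (2,-4,6)→(2,0,4)
−g: reduced (well bottom): (2,0,4) with a≤c, −a<b≤a
flip sign back: reduced form of g is (-2,0,-4)
reduced forms (-2, 0, -4) vs (-2, 0, -4) ⇒ equivalent

yes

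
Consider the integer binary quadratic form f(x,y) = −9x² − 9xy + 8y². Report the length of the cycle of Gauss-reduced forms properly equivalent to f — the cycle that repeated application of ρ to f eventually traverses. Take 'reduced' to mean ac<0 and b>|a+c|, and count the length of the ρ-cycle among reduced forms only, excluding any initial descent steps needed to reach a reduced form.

D = 369, ⌊√D⌋ = 19
descent: ρ → (8,9,-9)  [lands on river]
river: ρ → (-9,9,8)
river: ρ → (8,7,-10)
river: ρ → (-10,13,5)
river: ρ → (5,17,-4)
river: ρ → (-4,15,9)
river: ρ → (9,3,-10)
river: ρ → (-10,17,2)
river: ρ → (2,19,-1)
river: ρ → (-1,19,2)
river: ρ → (2,17,-10)
river: ρ → (-10,3,9)
river: ρ → (9,15,-4)
river: ρ → (-4,17,5)
river: ρ → (5,13,-10)
river: ρ → (-10,7,8)
ρ-cycle length = 16 (tail of 1 descent step not counted)

16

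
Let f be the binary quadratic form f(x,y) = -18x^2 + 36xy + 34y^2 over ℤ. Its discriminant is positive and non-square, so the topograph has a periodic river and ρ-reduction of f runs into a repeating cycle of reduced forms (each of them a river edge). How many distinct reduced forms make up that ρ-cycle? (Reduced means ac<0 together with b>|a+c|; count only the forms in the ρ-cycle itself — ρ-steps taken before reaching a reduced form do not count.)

D = 3744, ⌊√D⌋ = 61
river: ρ → (34,32,-20)
river: ρ → (-20,48,18)
river: ρ → (18,60,-2)
river: ρ → (-2,60,18)
river: ρ → (18,48,-20)
river: ρ → (-20,32,34)
river: ρ → (34,36,-18)
river: ρ → (-18,36,34)
ρ-cycle length = 8 (tail of 0 descent steps not counted)

8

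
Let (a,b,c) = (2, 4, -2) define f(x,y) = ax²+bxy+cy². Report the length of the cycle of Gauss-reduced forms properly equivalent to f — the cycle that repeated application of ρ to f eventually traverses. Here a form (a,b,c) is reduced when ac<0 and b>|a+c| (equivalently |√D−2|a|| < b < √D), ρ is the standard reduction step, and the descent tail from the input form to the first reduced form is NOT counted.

D = 32, ⌊√D⌋ = 5
river: ρ → (-2,4,2)
river: ρ → (2,4,-2)
ρ-cycle length = 2 (tail of 0 descent steps not counted)

2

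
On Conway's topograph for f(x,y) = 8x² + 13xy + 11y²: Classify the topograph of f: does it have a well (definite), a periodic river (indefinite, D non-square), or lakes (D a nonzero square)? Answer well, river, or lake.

D = b²−4ac = 13² − 4·8·11 = -183
D < 0 ⇒ definite ⇒ every region one sign ⇒ single well

well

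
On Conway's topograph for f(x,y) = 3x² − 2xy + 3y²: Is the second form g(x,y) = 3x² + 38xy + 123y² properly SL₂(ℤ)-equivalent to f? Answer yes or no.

D₁ = -32, D₂ = -32
f: flip: (3,-2,3)→(3,2,3)
f: reduced (well bottom): (3,2,3) with a≤c, −a<b≤a
g: translate: b→2 (≡38 mod 6), so (3,38,123)→(3,2,3)
g: reduced (well bottom): (3,2,3) with a≤c, −a<b≤a
reduced forms (3, 2, 3) vs (3, 2, 3) ⇒ equivalent

yes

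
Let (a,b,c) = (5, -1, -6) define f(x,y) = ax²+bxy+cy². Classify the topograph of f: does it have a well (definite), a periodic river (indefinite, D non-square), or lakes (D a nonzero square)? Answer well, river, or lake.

D = b²−4ac = (-1)² − 4·5·(-6) = 121
D = 11² is a perfect square ⇒ form factors over ℤ ⇒ lakes

lake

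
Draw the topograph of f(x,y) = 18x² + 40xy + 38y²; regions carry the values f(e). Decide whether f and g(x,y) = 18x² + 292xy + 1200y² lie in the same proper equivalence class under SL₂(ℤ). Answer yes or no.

D₁ = -1136, D₂ = -1136
f: translate: b→4 (≡40 mod 36), so (18,40,38)→(18,4,16)
f: flip: (18,4,16)→(16,-4,18)
f: reduced (well bottom): (16,-4,18) with a≤c, −a<b≤a
g: translate: b→4 (≡292 mod 36), so (18,292,1200)→(18,4,16)
g: flip: (18,4,16)→(16,-4,18)
g: reduced (well bottom): (16,-4,18) with a≤c, −a<b≤a
reduced forms (16, -4, 18) vs (16, -4, 18) ⇒ equivalent

yes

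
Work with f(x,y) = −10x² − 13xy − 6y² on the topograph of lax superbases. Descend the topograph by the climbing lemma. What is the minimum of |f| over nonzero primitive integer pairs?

translate: b→-7 (≡13 mod 20), so (10,13,6)→(10,-7,3)
flip: (10,-7,3)→(3,7,10)
translate: b→1 (≡7 mod 6), so (3,7,10)→(3,1,6)
reduced (well bottom): (3,1,6) with a≤c, −a<b≤a
well minimum |f| = |-3| = 3 (negative-definite)

3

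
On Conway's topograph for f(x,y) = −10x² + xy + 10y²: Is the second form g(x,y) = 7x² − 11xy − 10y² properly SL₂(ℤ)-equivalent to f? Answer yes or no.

D₁ = 401, D₂ = 401
river cycle of f (length 6): (10, 19, -1), (-1, 19, 10), (10, 1, -10), (-10, 19, 1), (1, 19, -10), (-10, 1, 10)
river cycle of g (length 10): (-10, 11, 7), (7, 17, -4), (-4, 15, 11), (11, 7, -8), (-8, 9, 10), (10, 11, -7), (-7, 17, 4), (4, 15, -11), (-11, 7, 8), (8, 9, -10)
cycles differ ⇒ inequivalent

no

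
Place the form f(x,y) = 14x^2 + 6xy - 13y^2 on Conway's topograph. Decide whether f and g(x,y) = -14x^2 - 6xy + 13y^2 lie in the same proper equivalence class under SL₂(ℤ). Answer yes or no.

D₁ = 764, D₂ = 764
river cycle of f (length 16): (-13, 20, 7), (7, 22, -10), (-10, 18, 11), (11, 26, -2), (-2, 26, 11), (11, 18, -10), (-10, 22, 7), (7, 20, -13), (-13, 6, 14), (14, 22, -5), … (6 more)
river cycle of g (length 16): (13, 6, -14), (-14, 22, 5), (5, 18, -22), (-22, 26, 1), (1, 26, -22), (-22, 18, 5), (5, 22, -14), (-14, 6, 13), (13, 20, -7), (-7, 22, 10), … (6 more)
cycles differ ⇒ inequivalent

no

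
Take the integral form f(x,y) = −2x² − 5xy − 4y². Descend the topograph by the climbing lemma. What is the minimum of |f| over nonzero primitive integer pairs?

translate: b→1 (≡5 mod 4), so (2,5,4)→(2,1,1)
flip: (2,1,1)→(1,-1,2)
translate: b→1 (≡-1 mod 2), so (1,-1,2)→(1,1,2)
reduced (well bottom): (1,1,2) with a≤c, −a<b≤a
well minimum |f| = |-1| = 1 (negative-definite)

1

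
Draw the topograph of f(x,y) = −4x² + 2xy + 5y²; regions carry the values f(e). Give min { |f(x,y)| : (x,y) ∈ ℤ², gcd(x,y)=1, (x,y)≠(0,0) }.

river: ρ → (5,8,-1)
river: ρ → (-1,8,5)
river: ρ → (5,2,-4)
river: ρ → (-4,6,3)
river: ρ → (3,6,-4)
river: ρ → (-4,2,5)
closes: descent 0, river 6
min |a| on river = 1

1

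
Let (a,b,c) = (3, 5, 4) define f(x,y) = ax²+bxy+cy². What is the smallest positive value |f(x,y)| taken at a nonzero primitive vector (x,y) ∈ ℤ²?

translate: b→-1 (≡5 mod 6), so (3,5,4)→(3,-1,2)
flip: (3,-1,2)→(2,1,3)
reduced (well bottom): (2,1,3) with a≤c, −a<b≤a
well minimum = a = 2

2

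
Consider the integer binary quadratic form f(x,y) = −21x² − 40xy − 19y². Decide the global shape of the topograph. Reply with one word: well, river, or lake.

D = b²−4ac = (-40)² − 4·(-21)·(-19) = 4
D = 2² is a perfect square ⇒ form factors over ℤ ⇒ lakes

lake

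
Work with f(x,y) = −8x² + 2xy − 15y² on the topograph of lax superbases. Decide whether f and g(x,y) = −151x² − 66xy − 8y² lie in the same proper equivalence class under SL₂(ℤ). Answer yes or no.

D₁ = -476, D₂ = -476
f is negative-definite; reduce −f:
−f: reduced (well bottom): (8,-2,15) with a≤c, −a<b≤a
flip sign back: reduced form of f is (-8,2,-15)
g is negative-definite; reduce −g:
−g: flip: (151,66,8)→(8,-66,151)
−g: translate: b→-2 (≡-66 mod 16), so (8,-66,151)→(8,-2,15)
−g: reduced (well bottom): (8,-2,15) with a≤c, −a<b≤a
flip sign back: reduced form of g is (-8,2,-15)
reduced forms (-8, 2, -15) vs (-8, 2, -15) ⇒ equivalent

yes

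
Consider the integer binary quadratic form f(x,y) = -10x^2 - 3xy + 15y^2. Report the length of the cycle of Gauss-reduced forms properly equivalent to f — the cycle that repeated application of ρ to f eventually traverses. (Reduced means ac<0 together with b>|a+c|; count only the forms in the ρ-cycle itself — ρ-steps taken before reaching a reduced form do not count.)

D = 609, ⌊√D⌋ = 24
descent: ρ → (15,3,-10)
descent: ρ → (-10,17,8)  [lands on river]
river: ρ → (8,15,-12)
river: ρ → (-12,9,11)
river: ρ → (11,13,-10)
river: ρ → (-10,7,14)
river: ρ → (14,21,-3)
river: ρ → (-3,21,14)
river: ρ → (14,7,-10)
river: ρ → (-10,13,11)
river: ρ → (11,9,-12)
river: ρ → (-12,15,8)
river: ρ → (8,17,-10)
river: ρ → (-10,23,2)
river: ρ → (2,21,-21)
river: ρ → (-21,21,2)
river: ρ → (2,23,-10)
ρ-cycle length = 16 (tail of 2 descent steps not counted)

16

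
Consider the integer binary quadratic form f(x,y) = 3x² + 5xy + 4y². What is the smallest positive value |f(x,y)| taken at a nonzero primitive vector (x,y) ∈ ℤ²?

translate: b→-1 (≡5 mod 6), so (3,5,4)→(3,-1,2)
flip: (3,-1,2)→(2,1,3)
reduced (well bottom): (2,1,3) with a≤c, −a<b≤a
well minimum = a = 2

2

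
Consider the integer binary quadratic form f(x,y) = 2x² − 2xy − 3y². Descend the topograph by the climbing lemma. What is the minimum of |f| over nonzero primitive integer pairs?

descent: ρ → (-3,2,2)  [lands on river]
river: ρ → (2,2,-3)
river: ρ → (-3,4,1)
river: ρ → (1,4,-3)
closes: descent 1, river 4
min |a| on river = 1

1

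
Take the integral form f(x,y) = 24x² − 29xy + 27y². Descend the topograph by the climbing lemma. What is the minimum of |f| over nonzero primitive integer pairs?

translate: b→19 (≡-29 mod 48), so (24,-29,27)→(24,19,22)
flip: (24,19,22)→(22,-19,24)
reduced (well bottom): (22,-19,24) with a≤c, −a<b≤a
well minimum = a = 22

22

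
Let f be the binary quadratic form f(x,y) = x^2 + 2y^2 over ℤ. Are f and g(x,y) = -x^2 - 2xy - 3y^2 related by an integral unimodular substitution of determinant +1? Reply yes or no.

D₁ = -8, D₂ = -8
f: reduced (well bottom): (1,0,2) with a≤c, −a<b≤a
g is negative-definite; reduce −g:
−g: translate: b→0 (≡2 mod 2), so (1,2,3)→(1,0,2)
−g: reduced (well bottom): (1,0,2) with a≤c, −a<b≤a
flip sign back: reduced form of g is (-1,0,-2)
reduced forms (1, 0, 2) vs (-1, 0, -2) ⇒ inequivalent

no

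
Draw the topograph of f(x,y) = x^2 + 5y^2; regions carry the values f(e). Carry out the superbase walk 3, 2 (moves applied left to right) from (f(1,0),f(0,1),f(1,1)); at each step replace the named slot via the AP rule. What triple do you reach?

start (1,5,6) = (f(1,0),f(0,1),f(1,1))
replace slot 3: 2·(1+5) − 6 = 6 → (1,5,6)
replace slot 2: 2·(1+6) − 5 = 9 → (1,9,6)

1,9,6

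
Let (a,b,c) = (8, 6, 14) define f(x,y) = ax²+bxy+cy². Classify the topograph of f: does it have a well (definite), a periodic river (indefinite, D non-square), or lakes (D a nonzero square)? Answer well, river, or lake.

D = b²−4ac = 6² − 4·8·14 = -412
D < 0 ⇒ definite ⇒ every region one sign ⇒ single well

well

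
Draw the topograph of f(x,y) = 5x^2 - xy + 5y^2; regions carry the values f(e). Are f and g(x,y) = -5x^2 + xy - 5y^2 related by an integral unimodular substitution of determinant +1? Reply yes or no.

D₁ = -99, D₂ = -99
f: flip: (5,-1,5)→(5,1,5)
f: reduced (well bottom): (5,1,5) with a≤c, −a<b≤a
g is negative-definite; reduce −g:
−g: flip: (5,-1,5)→(5,1,5)
−g: reduced (well bottom): (5,1,5) with a≤c, −a<b≤a
flip sign back: reduced form of g is (-5,-1,-5)
reduced forms (5, 1, 5) vs (-5, -1, -5) ⇒ inequivalent

no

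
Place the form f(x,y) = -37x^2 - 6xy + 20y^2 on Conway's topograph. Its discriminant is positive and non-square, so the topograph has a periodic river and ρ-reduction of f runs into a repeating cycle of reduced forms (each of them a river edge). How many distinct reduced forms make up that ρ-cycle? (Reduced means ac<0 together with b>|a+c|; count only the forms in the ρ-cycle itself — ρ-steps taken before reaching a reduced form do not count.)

D = 2996, ⌊√D⌋ = 54
descent: ρ → (20,46,-11)  [lands on river]
river: ρ → (-11,42,28)
river: ρ → (28,14,-25)
river: ρ → (-25,36,17)
river: ρ → (17,32,-29)
river: ρ → (-29,26,20)
river: ρ → (20,54,-1)
river: ρ → (-1,54,20)
river: ρ → (20,26,-29)
river: ρ → (-29,32,17)
river: ρ → (17,36,-25)
river: ρ → (-25,14,28)
river: ρ → (28,42,-11)
river: ρ → (-11,46,20)
river: ρ → (20,34,-23)
river: ρ → (-23,12,31)
river: ρ → (31,50,-4)
river: ρ → (-4,54,5)
river: ρ → (5,46,-44)
river: ρ → (-44,42,7)
river: ρ → (7,42,-44)
river: ρ → (-44,46,5)
river: ρ → (5,54,-4)
river: ρ → (-4,50,31)
river: ρ → (31,12,-23)
river: ρ → (-23,34,20)
ρ-cycle length = 26 (tail of 1 descent step not counted)

26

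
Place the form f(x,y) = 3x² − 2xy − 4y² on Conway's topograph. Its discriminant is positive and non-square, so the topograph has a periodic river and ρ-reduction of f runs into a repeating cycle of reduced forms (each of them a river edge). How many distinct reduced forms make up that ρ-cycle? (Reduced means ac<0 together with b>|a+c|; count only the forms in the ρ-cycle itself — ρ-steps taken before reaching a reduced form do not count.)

D = 52, ⌊√D⌋ = 7
descent: ρ → (-4,2,3)  [lands on river]
river: ρ → (3,4,-3)
river: ρ → (-3,2,4)
river: ρ → (4,6,-1)
river: ρ → (-1,6,4)
river: ρ → (4,2,-3)
river: ρ → (-3,4,3)
river: ρ → (3,2,-4)
river: ρ → (-4,6,1)
river: ρ → (1,6,-4)
ρ-cycle length = 10 (tail of 1 descent step not counted)

10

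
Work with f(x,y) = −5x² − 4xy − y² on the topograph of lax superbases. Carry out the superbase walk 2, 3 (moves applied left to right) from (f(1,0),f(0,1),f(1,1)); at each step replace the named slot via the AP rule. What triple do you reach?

start (-5,-1,-10) = (f(1,0),f(0,1),f(1,1))
replace slot 2: 2·((-5)+(-10)) − (-1) = -29 → (-5,-29,-10)
replace slot 3: 2·((-5)+(-29)) − (-10) = -58 → (-5,-29,-58)

-5,-29,-58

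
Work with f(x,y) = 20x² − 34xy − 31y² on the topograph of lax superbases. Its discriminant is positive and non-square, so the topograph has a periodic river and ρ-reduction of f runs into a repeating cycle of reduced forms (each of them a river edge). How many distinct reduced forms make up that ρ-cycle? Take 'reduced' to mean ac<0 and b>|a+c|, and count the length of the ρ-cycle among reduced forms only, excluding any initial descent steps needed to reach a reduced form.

D = 3636, ⌊√D⌋ = 60
descent: ρ → (-31,34,20)  [lands on river]
river: ρ → (20,46,-19)
river: ρ → (-19,30,36)
river: ρ → (36,42,-13)
river: ρ → (-13,36,45)
river: ρ → (45,54,-4)
river: ρ → (-4,58,17)
river: ρ → (17,44,-25)
river: ρ → (-25,56,5)
river: ρ → (5,54,-36)
river: ρ → (-36,18,23)
river: ρ → (23,28,-31)
ρ-cycle length = 12 (tail of 1 descent step not counted)

12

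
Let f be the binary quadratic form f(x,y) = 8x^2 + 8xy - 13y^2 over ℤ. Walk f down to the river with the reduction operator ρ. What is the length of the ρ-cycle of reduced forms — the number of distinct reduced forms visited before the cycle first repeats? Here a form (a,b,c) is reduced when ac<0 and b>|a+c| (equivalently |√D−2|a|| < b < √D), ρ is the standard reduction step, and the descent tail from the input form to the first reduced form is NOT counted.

D = 480, ⌊√D⌋ = 21
river: ρ → (-13,18,3)
river: ρ → (3,18,-13)
river: ρ → (-13,8,8)
river: ρ → (8,8,-13)
ρ-cycle length = 4 (tail of 0 descent steps not counted)

4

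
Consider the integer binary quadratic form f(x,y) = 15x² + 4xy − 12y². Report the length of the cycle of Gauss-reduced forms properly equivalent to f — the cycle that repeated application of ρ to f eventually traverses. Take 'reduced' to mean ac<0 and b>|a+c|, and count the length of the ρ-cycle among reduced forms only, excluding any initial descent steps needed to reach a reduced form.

D = 736, ⌊√D⌋ = 27
river: ρ → (-12,20,7)
river: ρ → (7,22,-9)
river: ρ → (-9,14,15)
river: ρ → (15,16,-8)
river: ρ → (-8,16,15)
river: ρ → (15,14,-9)
river: ρ → (-9,22,7)
river: ρ → (7,20,-12)
river: ρ → (-12,4,15)
river: ρ → (15,26,-1)
river: ρ → (-1,26,15)
river: ρ → (15,4,-12)
ρ-cycle length = 12 (tail of 0 descent steps not counted)

12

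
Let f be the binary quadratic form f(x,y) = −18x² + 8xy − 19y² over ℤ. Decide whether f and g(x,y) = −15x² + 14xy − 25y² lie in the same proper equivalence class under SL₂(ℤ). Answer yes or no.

D₁ = -1304, D₂ = -1304
f is negative-definite; reduce −f:
−f: reduced (well bottom): (18,-8,19) with a≤c, −a<b≤a
flip sign back: reduced form of f is (-18,8,-19)
g is negative-definite; reduce −g:
−g: reduced (well bottom): (15,-14,25) with a≤c, −a<b≤a
flip sign back: reduced form of g is (-15,14,-25)
reduced forms (-18, 8, -19) vs (-15, 14, -25) ⇒ inequivalent

no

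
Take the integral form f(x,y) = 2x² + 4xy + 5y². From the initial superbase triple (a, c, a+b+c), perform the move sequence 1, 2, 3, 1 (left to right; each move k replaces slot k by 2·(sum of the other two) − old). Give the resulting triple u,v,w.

start (2,5,11) = (f(1,0),f(0,1),f(1,1))
replace slot 1: 2·(5+11) − 2 = 30 → (30,5,11)
replace slot 2: 2·(30+11) − 5 = 77 → (30,77,11)
replace slot 3: 2·(30+77) − 11 = 203 → (30,77,203)
replace slot 1: 2·(77+203) − 30 = 530 → (530,77,203)

530,77,203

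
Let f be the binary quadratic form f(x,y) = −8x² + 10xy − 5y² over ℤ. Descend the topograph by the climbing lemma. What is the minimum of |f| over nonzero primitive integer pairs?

translate: b→6 (≡-10 mod 16), so (8,-10,5)→(8,6,3)
flip: (8,6,3)→(3,-6,8)
translate: b→0 (≡-6 mod 6), so (3,-6,8)→(3,0,5)
reduced (well bottom): (3,0,5) with a≤c, −a<b≤a
well minimum |f| = |-3| = 3 (negative-definite)

3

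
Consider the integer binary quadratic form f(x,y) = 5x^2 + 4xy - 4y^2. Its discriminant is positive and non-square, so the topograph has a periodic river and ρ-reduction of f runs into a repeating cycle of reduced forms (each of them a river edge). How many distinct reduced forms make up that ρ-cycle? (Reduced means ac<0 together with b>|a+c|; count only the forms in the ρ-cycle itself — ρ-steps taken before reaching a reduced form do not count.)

D = 96, ⌊√D⌋ = 9
river: ρ → (-4,4,5)
river: ρ → (5,6,-3)
river: ρ → (-3,6,5)
river: ρ → (5,4,-4)
ρ-cycle length = 4 (tail of 0 descent steps not counted)

4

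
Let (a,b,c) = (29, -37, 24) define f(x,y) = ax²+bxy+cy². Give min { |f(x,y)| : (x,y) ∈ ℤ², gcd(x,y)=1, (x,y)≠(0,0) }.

translate: b→21 (≡-37 mod 58), so (29,-37,24)→(29,21,16)
flip: (29,21,16)→(16,-21,29)
translate: b→11 (≡-21 mod 32), so (16,-21,29)→(16,11,24)
reduced (well bottom): (16,11,24) with a≤c, −a<b≤a
well minimum = a = 16

16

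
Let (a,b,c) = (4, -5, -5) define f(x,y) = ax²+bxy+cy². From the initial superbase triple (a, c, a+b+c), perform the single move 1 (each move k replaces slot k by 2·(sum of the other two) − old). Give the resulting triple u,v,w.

start (4,-5,-6) = (f(1,0),f(0,1),f(1,1))
replace slot 1: 2·((-5)+(-6)) − 4 = -26 → (-26,-5,-6)

-26,-5,-6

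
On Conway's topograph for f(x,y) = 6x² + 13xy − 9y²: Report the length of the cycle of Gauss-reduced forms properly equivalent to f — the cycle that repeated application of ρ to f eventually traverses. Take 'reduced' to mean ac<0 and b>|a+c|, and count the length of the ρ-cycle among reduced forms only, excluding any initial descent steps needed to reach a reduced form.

D = 385, ⌊√D⌋ = 19
river: ρ → (-9,5,10)
river: ρ → (10,15,-4)
river: ρ → (-4,17,6)
river: ρ → (6,19,-1)
river: ρ → (-1,19,6)
river: ρ → (6,17,-4)
river: ρ → (-4,15,10)
river: ρ → (10,5,-9)
river: ρ → (-9,13,6)
river: ρ → (6,11,-11)
river: ρ → (-11,11,6)
river: ρ → (6,13,-9)
ρ-cycle length = 12 (tail of 0 descent steps not counted)

12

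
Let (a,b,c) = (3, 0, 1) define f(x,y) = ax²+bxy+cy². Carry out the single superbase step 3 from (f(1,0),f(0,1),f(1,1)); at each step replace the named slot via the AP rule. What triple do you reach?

start (3,1,4) = (f(1,0),f(0,1),f(1,1))
replace slot 3: 2·(3+1) − 4 = 4 → (3,1,4)

3,1,4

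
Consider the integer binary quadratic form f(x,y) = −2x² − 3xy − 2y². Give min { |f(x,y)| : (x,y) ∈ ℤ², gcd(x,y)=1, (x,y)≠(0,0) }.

translate: b→-1 (≡3 mod 4), so (2,3,2)→(2,-1,1)
flip: (2,-1,1)→(1,1,2)
reduced (well bottom): (1,1,2) with a≤c, −a<b≤a
well minimum |f| = |-1| = 1 (negative-definite)

1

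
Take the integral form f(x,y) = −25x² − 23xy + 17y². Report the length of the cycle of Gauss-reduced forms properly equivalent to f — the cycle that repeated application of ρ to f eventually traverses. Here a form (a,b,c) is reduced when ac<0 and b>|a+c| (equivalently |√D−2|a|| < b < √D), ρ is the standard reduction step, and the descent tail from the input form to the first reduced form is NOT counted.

D = 2229, ⌊√D⌋ = 47
descent: ρ → (17,23,-25)  [lands on river]
river: ρ → (-25,27,15)
river: ρ → (15,33,-19)
river: ρ → (-19,43,5)
river: ρ → (5,47,-1)
river: ρ → (-1,47,5)
river: ρ → (5,43,-19)
river: ρ → (-19,33,15)
river: ρ → (15,27,-25)
river: ρ → (-25,23,17)
river: ρ → (17,45,-3)
river: ρ → (-3,45,17)
ρ-cycle length = 12 (tail of 1 descent step not counted)

12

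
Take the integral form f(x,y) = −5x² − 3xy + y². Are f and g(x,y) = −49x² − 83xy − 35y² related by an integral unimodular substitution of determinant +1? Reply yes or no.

D₁ = 29, D₂ = 29
river cycle of f (length 2): (1, 5, -1), (-1, 5, 1)
river cycle of g (length 2): (-1, 5, 1), (1, 5, -1)
cycles coincide ⇒ equivalent

yes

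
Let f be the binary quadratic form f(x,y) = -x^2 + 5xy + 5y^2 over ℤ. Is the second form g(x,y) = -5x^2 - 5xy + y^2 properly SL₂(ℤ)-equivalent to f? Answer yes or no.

D₁ = 45, D₂ = 45
river cycle of f (length 2): (5, 5, -1), (-1, 5, 5)
river cycle of g (length 2): (1, 5, -5), (-5, 5, 1)
cycles differ ⇒ inequivalent

no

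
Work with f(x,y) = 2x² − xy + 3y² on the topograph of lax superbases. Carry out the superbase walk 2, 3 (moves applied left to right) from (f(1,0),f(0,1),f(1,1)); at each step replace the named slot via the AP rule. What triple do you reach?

start (2,3,4) = (f(1,0),f(0,1),f(1,1))
replace slot 2: 2·(2+4) − 3 = 9 → (2,9,4)
replace slot 3: 2·(2+9) − 4 = 18 → (2,9,18)

2,9,18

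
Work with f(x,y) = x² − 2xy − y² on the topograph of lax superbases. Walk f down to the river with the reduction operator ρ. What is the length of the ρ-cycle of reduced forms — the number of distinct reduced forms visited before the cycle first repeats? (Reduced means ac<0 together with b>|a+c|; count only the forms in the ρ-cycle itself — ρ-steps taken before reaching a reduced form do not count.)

D = 8, ⌊√D⌋ = 2
descent: ρ → (-1,2,1)  [lands on river]
river: ρ → (1,2,-1)
ρ-cycle length = 2 (tail of 1 descent step not counted)

2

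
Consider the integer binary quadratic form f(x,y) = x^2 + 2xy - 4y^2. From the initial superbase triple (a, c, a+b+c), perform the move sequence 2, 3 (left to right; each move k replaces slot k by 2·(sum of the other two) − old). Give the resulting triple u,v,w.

start (1,-4,-1) = (f(1,0),f(0,1),f(1,1))
replace slot 2: 2·(1+(-1)) − (-4) = 4 → (1,4,-1)
replace slot 3: 2·(1+4) − (-1) = 11 → (1,4,11)

1,4,11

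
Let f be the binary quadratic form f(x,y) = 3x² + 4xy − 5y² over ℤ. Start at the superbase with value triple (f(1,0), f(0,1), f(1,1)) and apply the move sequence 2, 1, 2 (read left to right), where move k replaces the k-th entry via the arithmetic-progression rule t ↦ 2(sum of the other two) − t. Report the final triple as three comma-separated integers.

start (3,-5,2) = (f(1,0),f(0,1),f(1,1))
replace slot 2: 2·(3+2) − (-5) = 15 → (3,15,2)
replace slot 1: 2·(15+2) − 3 = 31 → (31,15,2)
replace slot 2: 2·(31+2) − 15 = 51 → (31,51,2)

31,51,2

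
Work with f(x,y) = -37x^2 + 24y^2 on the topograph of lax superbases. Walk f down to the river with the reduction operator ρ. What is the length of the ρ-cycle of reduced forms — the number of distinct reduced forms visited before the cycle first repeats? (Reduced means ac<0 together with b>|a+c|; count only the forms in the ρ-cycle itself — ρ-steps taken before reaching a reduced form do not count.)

D = 3552, ⌊√D⌋ = 59
descent: ρ → (24,48,-13)  [lands on river]
river: ρ → (-13,56,8)
river: ρ → (8,56,-13)
river: ρ → (-13,48,24)
ρ-cycle length = 4 (tail of 1 descent step not counted)

4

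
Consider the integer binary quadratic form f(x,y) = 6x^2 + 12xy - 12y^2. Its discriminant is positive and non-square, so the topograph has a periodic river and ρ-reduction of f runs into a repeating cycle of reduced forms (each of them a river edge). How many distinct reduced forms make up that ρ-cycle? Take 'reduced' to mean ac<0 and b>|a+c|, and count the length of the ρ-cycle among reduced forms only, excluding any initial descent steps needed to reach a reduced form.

D = 432, ⌊√D⌋ = 20
river: ρ → (-12,12,6)
river: ρ → (6,12,-12)
ρ-cycle length = 2 (tail of 0 descent steps not counted)

2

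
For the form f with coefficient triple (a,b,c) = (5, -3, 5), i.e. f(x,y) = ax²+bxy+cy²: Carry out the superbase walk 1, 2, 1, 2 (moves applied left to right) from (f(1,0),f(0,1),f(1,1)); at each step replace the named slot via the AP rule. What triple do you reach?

start (5,5,7) = (f(1,0),f(0,1),f(1,1))
replace slot 1: 2·(5+7) − 5 = 19 → (19,5,7)
replace slot 2: 2·(19+7) − 5 = 47 → (19,47,7)
replace slot 1: 2·(47+7) − 19 = 89 → (89,47,7)
replace slot 2: 2·(89+7) − 47 = 145 → (89,145,7)

89,145,7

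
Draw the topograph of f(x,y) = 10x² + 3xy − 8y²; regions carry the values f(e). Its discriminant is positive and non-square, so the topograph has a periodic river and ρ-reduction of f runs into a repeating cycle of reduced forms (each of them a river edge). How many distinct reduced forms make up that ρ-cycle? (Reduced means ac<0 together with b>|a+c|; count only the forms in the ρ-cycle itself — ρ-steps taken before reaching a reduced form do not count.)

D = 329, ⌊√D⌋ = 18
river: ρ → (-8,13,5)
river: ρ → (5,17,-2)
river: ρ → (-2,15,13)
river: ρ → (13,11,-4)
river: ρ → (-4,13,10)
river: ρ → (10,7,-7)
river: ρ → (-7,7,10)
river: ρ → (10,13,-4)
river: ρ → (-4,11,13)
river: ρ → (13,15,-2)
river: ρ → (-2,17,5)
river: ρ → (5,13,-8)
river: ρ → (-8,3,10)
river: ρ → (10,17,-1)
river: ρ → (-1,17,10)
river: ρ → (10,3,-8)
ρ-cycle length = 16 (tail of 0 descent steps not counted)

16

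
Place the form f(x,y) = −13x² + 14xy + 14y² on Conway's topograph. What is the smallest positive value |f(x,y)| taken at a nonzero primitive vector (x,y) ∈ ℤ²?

river: ρ → (14,14,-13)
river: ρ → (-13,12,15)
river: ρ → (15,18,-10)
river: ρ → (-10,22,11)
river: ρ → (11,22,-10)
river: ρ → (-10,18,15)
river: ρ → (15,12,-13)
river: ρ → (-13,14,14)
closes: descent 0, river 8
min |a| on river = 10

10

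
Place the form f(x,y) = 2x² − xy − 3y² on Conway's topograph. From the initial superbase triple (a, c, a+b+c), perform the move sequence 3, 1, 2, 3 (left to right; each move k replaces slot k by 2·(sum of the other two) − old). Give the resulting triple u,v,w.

start (2,-3,-2) = (f(1,0),f(0,1),f(1,1))
replace slot 3: 2·(2+(-3)) − (-2) = 0 → (2,-3,0)
replace slot 1: 2·((-3)+0) − 2 = -8 → (-8,-3,0)
replace slot 2: 2·((-8)+0) − (-3) = -13 → (-8,-13,0)
replace slot 3: 2·((-8)+(-13)) − 0 = -42 → (-8,-13,-42)

-8,-13,-42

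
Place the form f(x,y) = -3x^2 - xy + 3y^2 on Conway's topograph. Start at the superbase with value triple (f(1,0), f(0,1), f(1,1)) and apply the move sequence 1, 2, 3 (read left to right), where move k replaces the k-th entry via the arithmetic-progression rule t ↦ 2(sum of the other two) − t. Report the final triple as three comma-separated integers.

start (-3,3,-1) = (f(1,0),f(0,1),f(1,1))
replace slot 1: 2·(3+(-1)) − (-3) = 7 → (7,3,-1)
replace slot 2: 2·(7+(-1)) − 3 = 9 → (7,9,-1)
replace slot 3: 2·(7+9) − (-1) = 33 → (7,9,33)

7,9,33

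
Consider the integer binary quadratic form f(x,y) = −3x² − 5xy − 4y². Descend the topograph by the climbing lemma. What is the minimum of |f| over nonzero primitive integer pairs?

translate: b→-1 (≡5 mod 6), so (3,5,4)→(3,-1,2)
flip: (3,-1,2)→(2,1,3)
reduced (well bottom): (2,1,3) with a≤c, −a<b≤a
well minimum |f| = |-2| = 2 (negative-definite)

2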